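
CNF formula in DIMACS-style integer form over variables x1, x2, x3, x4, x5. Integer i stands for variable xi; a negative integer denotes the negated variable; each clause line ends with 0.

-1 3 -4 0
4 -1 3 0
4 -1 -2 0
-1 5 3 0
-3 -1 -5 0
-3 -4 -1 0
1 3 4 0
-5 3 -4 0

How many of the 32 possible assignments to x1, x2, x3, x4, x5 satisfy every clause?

11

Split on x1, then x3.
  x1=1, x3=1: remaining (x2,x4,x5) ∈ {(0,0,0)} — 1.
  x1=1, x3=0: a clause becomes empty — 0.
  x1=0, x3=1: x2, x4, x5 free → 2^3 = 8.
  x1=0, x3=0: remaining (x2,x4,x5) ∈ {(0,1,0); (1,1,0)} — 2.
Total: 1 + 0 + 8 + 2 = 11.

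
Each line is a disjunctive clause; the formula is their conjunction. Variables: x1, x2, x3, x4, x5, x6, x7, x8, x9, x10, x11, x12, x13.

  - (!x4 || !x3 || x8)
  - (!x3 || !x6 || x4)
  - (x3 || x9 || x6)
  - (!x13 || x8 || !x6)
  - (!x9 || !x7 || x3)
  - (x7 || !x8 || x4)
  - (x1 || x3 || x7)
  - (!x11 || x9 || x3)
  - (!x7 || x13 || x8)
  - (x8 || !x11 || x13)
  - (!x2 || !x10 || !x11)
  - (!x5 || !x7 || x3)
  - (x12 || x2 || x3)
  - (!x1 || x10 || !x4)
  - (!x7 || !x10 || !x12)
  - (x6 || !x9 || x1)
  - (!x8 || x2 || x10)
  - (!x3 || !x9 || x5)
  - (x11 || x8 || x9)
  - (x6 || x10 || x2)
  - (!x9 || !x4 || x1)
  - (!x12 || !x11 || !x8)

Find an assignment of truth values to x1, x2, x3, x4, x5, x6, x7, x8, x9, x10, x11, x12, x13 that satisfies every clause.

x1=True  x2=False  x3=False  x4=True  x5=True  x6=True  x7=False  x8=True  x9=False  x10=True  x11=False  x12=True  x13=False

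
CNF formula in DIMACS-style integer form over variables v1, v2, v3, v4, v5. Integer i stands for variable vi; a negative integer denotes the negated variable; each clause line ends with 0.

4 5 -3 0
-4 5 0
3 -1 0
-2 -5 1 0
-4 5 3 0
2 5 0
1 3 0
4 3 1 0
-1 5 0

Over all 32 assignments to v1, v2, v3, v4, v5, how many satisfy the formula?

6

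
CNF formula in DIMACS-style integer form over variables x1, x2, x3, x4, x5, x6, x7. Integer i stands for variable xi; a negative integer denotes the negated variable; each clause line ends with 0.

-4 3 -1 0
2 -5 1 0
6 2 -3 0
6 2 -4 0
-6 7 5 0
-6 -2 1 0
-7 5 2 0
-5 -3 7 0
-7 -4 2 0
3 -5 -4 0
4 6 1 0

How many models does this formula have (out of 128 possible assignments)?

Split on x2, then x4.
  x2=1, x4=1: 10 of the 32 assignments to (x1,x3,x5,x6,x7) work.
  x2=1, x4=0: 12 of the 32 assignments to (x1,x3,x5,x6,x7) work.
  x2=0, x4=1: a clause becomes empty — 0.
  x2=0, x4=0: 6 of the 32 assignments to (x1,x3,x5,x6,x7) work.
Total: 10 + 12 + 0 + 6 = 28.

28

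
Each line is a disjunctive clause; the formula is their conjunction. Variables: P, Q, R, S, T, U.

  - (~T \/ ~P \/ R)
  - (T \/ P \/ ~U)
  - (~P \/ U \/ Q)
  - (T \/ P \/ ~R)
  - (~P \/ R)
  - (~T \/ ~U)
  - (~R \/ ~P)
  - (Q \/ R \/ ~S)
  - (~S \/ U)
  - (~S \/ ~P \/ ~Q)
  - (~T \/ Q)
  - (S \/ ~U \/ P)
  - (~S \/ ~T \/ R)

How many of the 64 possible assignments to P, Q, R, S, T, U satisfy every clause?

4

Satisfying assignments:
  P=F Q=F R=F S=F T=F U=F
  P=F Q=T R=F S=F T=F U=F
  P=F Q=T R=F S=F T=T U=F
  P=F Q=T R=T S=F T=T U=F
Count: 4.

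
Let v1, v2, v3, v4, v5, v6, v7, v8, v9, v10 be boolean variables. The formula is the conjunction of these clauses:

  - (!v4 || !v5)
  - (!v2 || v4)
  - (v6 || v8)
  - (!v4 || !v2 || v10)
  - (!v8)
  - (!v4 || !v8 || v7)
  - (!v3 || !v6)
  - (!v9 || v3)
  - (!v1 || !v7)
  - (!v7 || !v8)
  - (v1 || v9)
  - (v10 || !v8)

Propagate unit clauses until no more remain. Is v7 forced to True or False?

False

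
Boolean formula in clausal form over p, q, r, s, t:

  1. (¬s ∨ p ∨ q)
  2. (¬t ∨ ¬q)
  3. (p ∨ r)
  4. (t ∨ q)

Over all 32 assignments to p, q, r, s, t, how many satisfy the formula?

11

Case analysis on q and p:
  q=T, p=T: remaining (r,s,t) ∈ {(F,F,F); (F,T,F); (T,F,F); (T,T,F)} — 4.
  q=T, p=F: remaining (r,s,t) ∈ {(T,F,F); (T,T,F)} — 2.
  q=F, p=T: remaining (r,s,t) ∈ {(F,F,T); (F,T,T); (T,F,T); (T,T,T)} — 4.
  q=F, p=F: remaining (r,s,t) ∈ {(T,F,T)} — 1.
Total: 4 + 2 + 4 + 1 = 11.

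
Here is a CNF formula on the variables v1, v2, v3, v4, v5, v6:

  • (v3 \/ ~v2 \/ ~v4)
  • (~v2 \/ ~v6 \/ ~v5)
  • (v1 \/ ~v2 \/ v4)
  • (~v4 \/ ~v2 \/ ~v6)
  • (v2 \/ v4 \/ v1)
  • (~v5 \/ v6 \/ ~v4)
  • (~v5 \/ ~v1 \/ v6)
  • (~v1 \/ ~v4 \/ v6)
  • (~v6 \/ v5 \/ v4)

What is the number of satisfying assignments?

Split on v4, then v6.
  v4=1, v6=1: forces v2=0; v1, v3, v5 free → 2^3 = 8.
  v4=1, v6=0: remaining (v1,v2,v3,v5) ∈ {(0,0,0,0); (0,0,1,0); (0,1,1,0)} — 3.
  v4=0, v6=1: remaining (v1,v2,v3,v5) ∈ {(1,0,0,1); (1,0,1,1)} — 2.
  v4=0, v6=0: remaining (v1,v2,v3,v5) ∈ {(1,0,0,0); (1,0,1,0); (1,1,0,0); (1,1,1,0)} — 4.
Total: 8 + 3 + 2 + 4 = 17.

17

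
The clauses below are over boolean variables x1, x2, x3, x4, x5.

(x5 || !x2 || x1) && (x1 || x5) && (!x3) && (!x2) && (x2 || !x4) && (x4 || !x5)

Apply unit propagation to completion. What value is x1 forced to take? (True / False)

True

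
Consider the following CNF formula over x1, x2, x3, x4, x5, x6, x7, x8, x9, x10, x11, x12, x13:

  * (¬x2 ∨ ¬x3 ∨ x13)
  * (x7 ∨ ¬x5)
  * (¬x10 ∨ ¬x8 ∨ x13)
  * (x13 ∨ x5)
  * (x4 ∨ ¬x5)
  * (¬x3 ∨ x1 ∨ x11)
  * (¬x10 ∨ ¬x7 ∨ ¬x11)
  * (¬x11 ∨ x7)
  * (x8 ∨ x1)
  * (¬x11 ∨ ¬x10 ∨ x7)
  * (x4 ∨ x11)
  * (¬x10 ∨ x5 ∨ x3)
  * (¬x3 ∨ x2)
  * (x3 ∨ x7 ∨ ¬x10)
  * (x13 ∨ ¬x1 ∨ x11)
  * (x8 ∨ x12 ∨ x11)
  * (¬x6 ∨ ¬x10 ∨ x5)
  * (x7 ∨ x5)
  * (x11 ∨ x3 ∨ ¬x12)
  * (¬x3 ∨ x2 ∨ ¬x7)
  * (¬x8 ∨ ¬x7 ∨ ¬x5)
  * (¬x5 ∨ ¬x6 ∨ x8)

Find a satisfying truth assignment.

x1=1, x2=1, x3=0, x4=1, x5=1, x6=0, x7=1, x8=0, x9=1, x10=0, x11=1, x12=1, x13=0

Check each clause:
  1. (x13 ∨ ¬x3 ∨ ¬x2) — ¬x3 is true.
  2. (¬x5 ∨ x7) — x7 is true.
  3. (¬x10 ∨ x13 ∨ ¬x8) — ¬x8 is true.
  4. (x5 ∨ x13) — x5 is true.
  5. (x4 ∨ ¬x5) — x4 is true.
  6. (x1 ∨ ¬x3 ∨ x11) — x1 is true.
  7. (¬x10 ∨ ¬x7 ∨ ¬x11) — ¬x10 is true.
  8. (¬x11 ∨ x7) — x7 is true.
  9. (x8 ∨ x1) — x1 is true.
  10. (¬x11 ∨ ¬x10 ∨ x7) — ¬x10 is true.
  11. (x11 ∨ x4) — x11 is true.
  12. (¬x10 ∨ x5 ∨ x3) — x5 is true.
  13. (¬x3 ∨ x2) — x2 is true.
  14. (¬x10 ∨ x3 ∨ x7) — ¬x10 is true.
  15. (x13 ∨ x11 ∨ ¬x1) — x11 is true.
  16. (x8 ∨ x11 ∨ x12) — x11 is true.
  17. (¬x10 ∨ x5 ∨ ¬x6) — ¬x6 is true.
  18. (x7 ∨ x5) — x5 is true.
  19. (x11 ∨ x3 ∨ ¬x12) — x11 is true.
  20. (¬x3 ∨ x2 ∨ ¬x7) — x2 is true.
  21. (¬x5 ∨ ¬x7 ∨ ¬x8) — ¬x8 is true.
  22. (¬x5 ∨ ¬x6 ∨ x8) — ¬x6 is true.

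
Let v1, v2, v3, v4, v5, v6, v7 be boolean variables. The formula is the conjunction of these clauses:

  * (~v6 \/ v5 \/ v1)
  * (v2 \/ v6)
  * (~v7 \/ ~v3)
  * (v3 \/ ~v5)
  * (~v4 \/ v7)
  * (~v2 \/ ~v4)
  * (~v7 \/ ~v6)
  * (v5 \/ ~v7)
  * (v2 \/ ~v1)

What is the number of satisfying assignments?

Case analysis on v7 and v2:
  v7=T, v2=T: a clause becomes empty — 0.
  v7=T, v2=F: a clause becomes empty — 0.
  v7=F, v2=T: 10 of the 32 assignments to (v1,v3,v4,v5,v6) work.
  v7=F, v2=F: remaining (v1,v3,v4,v5,v6) ∈ {(F,T,F,T,T)} — 1.
Total: 0 + 0 + 10 + 1 = 11.

11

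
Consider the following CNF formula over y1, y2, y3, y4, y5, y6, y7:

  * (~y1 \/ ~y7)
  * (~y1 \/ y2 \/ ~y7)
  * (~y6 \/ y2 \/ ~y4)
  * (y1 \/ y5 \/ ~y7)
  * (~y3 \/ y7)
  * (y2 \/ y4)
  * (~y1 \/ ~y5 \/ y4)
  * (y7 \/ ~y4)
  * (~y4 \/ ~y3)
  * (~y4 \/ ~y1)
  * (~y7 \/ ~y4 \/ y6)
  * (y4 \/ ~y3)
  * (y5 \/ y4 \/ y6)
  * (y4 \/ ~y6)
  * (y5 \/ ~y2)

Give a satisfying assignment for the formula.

Pure literal: y3 appears only negated; assign y3 = False.
Branch on y1: take y1 = False.
Set y2 = True and propagate.
  then y5 is forced to True.
Branch on y4: take y4 = False.
  then y6 is forced to False.
y7 is now unconstrained; take y7 = False.
Every clause has at least one true literal under this assignment.

y1=False, y2=True, y3=False, y4=False, y5=True, y6=False, y7=False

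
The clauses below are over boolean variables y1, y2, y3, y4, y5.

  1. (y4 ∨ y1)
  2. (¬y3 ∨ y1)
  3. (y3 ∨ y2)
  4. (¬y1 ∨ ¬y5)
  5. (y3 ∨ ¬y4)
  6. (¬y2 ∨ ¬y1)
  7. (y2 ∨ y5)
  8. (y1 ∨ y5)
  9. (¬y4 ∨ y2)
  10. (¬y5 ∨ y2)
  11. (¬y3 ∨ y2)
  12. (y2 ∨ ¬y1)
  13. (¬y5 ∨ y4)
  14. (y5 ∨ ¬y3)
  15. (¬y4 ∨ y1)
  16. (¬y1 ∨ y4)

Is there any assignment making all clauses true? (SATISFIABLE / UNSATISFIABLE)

y1 = True:
  propagation gives y5=False, y2=False; an empty clause results — contradiction.
y1 = False:
  propagation gives y4=True; an empty clause results — contradiction.
Every branch closes, so no satisfying assignment exists.

UNSATISFIABLE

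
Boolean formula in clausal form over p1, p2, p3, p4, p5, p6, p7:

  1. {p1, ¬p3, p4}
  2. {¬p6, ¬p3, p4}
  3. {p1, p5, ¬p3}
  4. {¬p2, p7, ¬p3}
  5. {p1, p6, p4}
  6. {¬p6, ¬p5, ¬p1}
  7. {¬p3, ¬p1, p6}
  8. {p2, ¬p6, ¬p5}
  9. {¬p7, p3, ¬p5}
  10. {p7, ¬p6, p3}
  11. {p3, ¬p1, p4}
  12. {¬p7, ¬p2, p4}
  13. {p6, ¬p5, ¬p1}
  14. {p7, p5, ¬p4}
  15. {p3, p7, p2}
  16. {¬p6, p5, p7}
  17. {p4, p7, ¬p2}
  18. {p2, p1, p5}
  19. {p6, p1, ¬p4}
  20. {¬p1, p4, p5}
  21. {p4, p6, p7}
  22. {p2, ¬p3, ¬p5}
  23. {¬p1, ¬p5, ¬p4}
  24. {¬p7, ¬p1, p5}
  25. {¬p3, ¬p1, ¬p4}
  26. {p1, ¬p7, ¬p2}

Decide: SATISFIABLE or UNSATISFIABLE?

p1 = True:
  p5 = True:
    propagation gives p6=False; an empty clause results — contradiction.
  p5 = False:
    propagation gives p4=True, p7=True; an empty clause results — contradiction.
p1 = False:
  p7 = True:
    propagation gives p2=False, p5=True, p6=False, p4=True; an empty clause results — contradiction.
  p7 = False:
    p3 = True:
      propagation gives p4=True, p5=True, p2=False; contradiction.
    p3 = False:
      propagation gives p6=False, p4=True; contradiction.
Every branch closes, so no satisfying assignment exists.

UNSATISFIABLE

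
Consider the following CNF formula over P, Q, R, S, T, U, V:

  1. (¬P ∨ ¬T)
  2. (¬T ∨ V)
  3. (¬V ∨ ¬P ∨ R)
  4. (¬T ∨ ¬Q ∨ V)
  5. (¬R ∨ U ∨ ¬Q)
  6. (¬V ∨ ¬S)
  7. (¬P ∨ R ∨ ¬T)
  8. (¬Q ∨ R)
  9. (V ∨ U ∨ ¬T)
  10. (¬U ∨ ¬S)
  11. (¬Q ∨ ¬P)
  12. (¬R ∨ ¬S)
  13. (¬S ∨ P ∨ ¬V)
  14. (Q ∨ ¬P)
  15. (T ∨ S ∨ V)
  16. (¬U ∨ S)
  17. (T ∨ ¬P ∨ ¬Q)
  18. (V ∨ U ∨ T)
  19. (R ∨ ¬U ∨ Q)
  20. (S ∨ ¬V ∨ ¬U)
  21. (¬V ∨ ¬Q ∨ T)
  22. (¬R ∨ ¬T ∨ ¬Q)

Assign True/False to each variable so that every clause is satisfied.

P=False, Q=False, R=True, S=False, T=False, U=False, V=True

Check each clause:
  1. (¬P ∨ ¬T) — ¬T is true.
  2. (¬T ∨ V) — ¬T is true.
  3. (R ∨ ¬P ∨ ¬V) — R is true.
  4. (V ∨ ¬Q ∨ ¬T) — ¬T is true.
  5. (¬Q ∨ U ∨ ¬R) — ¬Q is true.
  6. (¬V ∨ ¬S) — ¬S is true.
  7. (¬T ∨ R ∨ ¬P) — R is true.
  8. (¬Q ∨ R) — R is true.
  9. (U ∨ ¬T ∨ V) — ¬T is true.
  10. (¬S ∨ ¬U) — ¬U is true.
  11. (¬P ∨ ¬Q) — ¬Q is true.
  12. (¬R ∨ ¬S) — ¬S is true.
  13. (¬S ∨ ¬V ∨ P) — ¬S is true.
  14. (Q ∨ ¬P) — ¬P is true.
  15. (S ∨ V ∨ T) — V is true.
  16. (¬U ∨ S) — ¬U is true.
  17. (¬P ∨ ¬Q ∨ T) — ¬Q is true.
  18. (U ∨ V ∨ T) — V is true.
  19. (R ∨ Q ∨ ¬U) — ¬U is true.
  20. (¬U ∨ S ∨ ¬V) — ¬U is true.
  21. (¬V ∨ T ∨ ¬Q) — ¬Q is true.
  22. (¬Q ∨ ¬R ∨ ¬T) — ¬T is true.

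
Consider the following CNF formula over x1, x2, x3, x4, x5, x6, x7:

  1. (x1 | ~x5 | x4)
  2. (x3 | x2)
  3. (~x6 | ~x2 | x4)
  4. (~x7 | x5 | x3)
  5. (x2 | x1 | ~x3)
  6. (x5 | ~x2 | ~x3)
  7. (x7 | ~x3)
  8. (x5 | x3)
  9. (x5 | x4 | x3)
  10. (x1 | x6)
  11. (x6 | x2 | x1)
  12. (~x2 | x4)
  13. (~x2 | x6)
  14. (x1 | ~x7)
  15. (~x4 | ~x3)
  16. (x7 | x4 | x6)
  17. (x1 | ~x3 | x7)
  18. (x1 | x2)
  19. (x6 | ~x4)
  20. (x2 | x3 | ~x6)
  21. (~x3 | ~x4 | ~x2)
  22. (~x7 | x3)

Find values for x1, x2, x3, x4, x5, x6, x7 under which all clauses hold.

x1=T, x2=F, x3=T, x4=F, x5=T, x6=F, x7=T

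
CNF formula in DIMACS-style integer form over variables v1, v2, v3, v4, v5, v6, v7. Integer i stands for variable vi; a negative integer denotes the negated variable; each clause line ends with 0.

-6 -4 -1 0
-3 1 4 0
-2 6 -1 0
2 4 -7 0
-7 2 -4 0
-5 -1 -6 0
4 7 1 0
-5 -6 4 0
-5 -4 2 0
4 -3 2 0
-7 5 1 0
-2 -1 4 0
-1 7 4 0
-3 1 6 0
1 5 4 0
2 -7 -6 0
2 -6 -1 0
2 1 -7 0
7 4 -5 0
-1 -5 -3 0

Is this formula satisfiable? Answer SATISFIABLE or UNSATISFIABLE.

SATISFIABLE

v3 occurs only negated in the remaining clauses — set v3 = False.
Set v1 = False and propagate.
Try v2 = True.
Try v4 = True.
The remaining clauses are satisfied by v5 = False, v6 = False, v7 = False.
Every clause has at least one true literal under this assignment.
So v1=False, v2=True, v3=False, v4=True, v5=False, v6=False, v7=False is a satisfying assignment.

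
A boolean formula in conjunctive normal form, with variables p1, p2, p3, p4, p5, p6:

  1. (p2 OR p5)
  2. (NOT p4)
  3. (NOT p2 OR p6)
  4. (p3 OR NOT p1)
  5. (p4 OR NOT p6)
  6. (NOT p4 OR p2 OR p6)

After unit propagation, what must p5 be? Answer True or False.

Unit clause (NOT p4) sets p4 = False.
(p4 OR NOT p6) with p4 = False leaves only NOT p6, so p6 = False.
From (p6 OR NOT p2) and p6 = False: p2 = False.
In (p5 OR p2), p2 is now false; p5 must hold, so p5 = True.

True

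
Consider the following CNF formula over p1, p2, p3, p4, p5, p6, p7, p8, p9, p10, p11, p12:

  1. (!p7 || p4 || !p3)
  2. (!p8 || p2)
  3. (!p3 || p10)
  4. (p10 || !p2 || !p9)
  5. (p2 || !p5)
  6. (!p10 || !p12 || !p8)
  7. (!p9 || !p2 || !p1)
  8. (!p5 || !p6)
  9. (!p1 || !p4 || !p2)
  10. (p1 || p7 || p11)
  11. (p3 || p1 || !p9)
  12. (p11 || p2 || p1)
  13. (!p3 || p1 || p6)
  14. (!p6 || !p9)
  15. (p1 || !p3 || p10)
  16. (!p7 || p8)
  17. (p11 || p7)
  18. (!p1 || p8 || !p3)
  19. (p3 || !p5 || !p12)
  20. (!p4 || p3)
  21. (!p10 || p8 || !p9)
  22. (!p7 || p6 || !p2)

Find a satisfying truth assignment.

p1 = True  p2 = False  p3 = False  p4 = False  p5 = False  p6 = True  p7 = False  p8 = False  p9 = False  p10 = True  p11 = True  p12 = False

Pure literal: p5 appears only negated; assign p5 = False.
Pure literal: p9 appears only negated; assign p9 = False.
Set p1 = True and propagate.
For the remaining variables, p2 = False, p3 = False, p4 = False, p6 = True, p7 = False, p8 = False, p10 = True, p11 = True, p12 = False works.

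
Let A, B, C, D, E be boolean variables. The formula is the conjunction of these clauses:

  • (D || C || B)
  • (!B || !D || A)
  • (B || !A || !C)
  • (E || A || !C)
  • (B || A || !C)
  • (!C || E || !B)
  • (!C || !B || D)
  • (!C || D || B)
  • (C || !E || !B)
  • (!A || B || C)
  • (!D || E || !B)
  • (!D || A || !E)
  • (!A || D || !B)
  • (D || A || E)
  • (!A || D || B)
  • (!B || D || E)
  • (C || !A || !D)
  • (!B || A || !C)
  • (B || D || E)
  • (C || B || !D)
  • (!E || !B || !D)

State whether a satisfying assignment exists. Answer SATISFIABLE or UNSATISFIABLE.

B = True:
  D = True:
    propagation gives A=True, E=True; an empty clause results — contradiction.
  D = False:
    propagation gives C=False, E=False; an empty clause results — contradiction.
B = False:
  A = True:
    propagation gives C=False; an empty clause results — contradiction.
  A = False:
    propagation gives C=False, D=True; an empty clause results — contradiction.
Every branch closes, so no satisfying assignment exists.

UNSATISFIABLE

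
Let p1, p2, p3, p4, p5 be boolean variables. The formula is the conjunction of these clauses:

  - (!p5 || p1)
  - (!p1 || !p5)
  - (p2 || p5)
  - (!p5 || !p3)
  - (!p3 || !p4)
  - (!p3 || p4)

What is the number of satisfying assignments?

The models are:
  p1=0 p2=1 p3=0 p4=0 p5=0
  p1=0 p2=1 p3=0 p4=1 p5=0
  p1=1 p2=1 p3=0 p4=0 p5=0
  p1=1 p2=1 p3=0 p4=1 p5=0
Count: 4.

4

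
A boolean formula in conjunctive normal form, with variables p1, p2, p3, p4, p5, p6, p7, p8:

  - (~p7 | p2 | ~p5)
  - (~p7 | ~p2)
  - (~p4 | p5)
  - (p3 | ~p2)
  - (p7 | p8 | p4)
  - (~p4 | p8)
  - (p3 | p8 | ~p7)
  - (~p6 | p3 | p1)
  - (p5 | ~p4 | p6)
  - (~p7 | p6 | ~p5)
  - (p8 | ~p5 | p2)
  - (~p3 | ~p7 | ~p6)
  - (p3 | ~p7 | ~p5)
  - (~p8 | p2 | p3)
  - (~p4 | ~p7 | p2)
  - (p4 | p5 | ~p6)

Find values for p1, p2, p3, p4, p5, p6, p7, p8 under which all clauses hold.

Try p1 = False.
Try p2 = False.
For the remaining variables, p3 = True, p4 = True, p5 = True, p6 = True, p7 = False, p8 = True works.
Every clause has at least one true literal under this assignment.

p1=F, p2=F, p3=T, p4=T, p5=T, p6=T, p7=F, p8=T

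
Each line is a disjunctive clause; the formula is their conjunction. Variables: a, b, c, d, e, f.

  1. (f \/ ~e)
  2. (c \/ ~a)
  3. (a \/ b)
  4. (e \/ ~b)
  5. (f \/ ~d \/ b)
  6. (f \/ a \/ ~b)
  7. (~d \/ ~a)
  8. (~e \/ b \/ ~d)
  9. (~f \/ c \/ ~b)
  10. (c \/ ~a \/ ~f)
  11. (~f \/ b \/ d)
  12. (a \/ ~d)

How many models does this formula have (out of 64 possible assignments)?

The models are:
  a=F b=T c=T d=F e=T f=T
  a=T b=F c=T d=F e=F f=F
  a=T b=T c=T d=F e=T f=T
Count: 3.

3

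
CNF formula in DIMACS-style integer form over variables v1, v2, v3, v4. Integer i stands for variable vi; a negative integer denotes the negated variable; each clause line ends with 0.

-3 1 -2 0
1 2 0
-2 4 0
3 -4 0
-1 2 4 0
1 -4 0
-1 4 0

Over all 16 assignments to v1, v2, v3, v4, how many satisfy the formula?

Satisfying assignments:
  v1=T v2=F v3=T v4=T
  v1=T v2=T v3=T v4=T
That's 2 in total.

2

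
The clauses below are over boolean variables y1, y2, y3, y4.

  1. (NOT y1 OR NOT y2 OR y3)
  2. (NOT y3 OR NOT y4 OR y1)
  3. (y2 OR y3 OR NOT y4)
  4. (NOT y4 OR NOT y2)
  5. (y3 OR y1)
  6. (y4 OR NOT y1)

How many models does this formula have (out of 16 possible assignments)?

3

The models are:
  y1=0 y2=0 y3=1 y4=0
  y1=0 y2=1 y3=1 y4=0
  y1=1 y2=0 y3=1 y4=1
Count: 3.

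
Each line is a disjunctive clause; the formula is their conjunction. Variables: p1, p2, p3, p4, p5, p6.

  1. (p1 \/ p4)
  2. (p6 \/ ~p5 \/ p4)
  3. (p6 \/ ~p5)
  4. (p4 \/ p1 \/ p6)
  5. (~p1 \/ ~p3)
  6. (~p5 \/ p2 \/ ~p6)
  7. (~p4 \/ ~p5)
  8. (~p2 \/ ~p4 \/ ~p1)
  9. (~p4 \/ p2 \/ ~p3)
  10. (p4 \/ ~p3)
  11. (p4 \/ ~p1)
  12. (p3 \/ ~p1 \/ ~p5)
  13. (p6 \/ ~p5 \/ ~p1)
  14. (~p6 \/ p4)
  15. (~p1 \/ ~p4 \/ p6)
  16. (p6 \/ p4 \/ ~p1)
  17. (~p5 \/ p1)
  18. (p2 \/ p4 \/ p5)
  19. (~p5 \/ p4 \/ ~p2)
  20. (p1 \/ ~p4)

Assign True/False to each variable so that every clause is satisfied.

p1=1  p2=0  p3=0  p4=1  p5=0  p6=1

Check each clause:
  1. (p4 \/ p1) — p1 is true.
  2. (~p5 \/ p4 \/ p6) — ~p5 is true.
  3. (~p5 \/ p6) — ~p5 is true.
  4. (p1 \/ p6 \/ p4) — p1 is true.
  5. (~p1 \/ ~p3) — ~p3 is true.
  6. (~p6 \/ p2 \/ ~p5) — ~p5 is true.
  7. (~p5 \/ ~p4) — ~p5 is true.
  8. (~p4 \/ ~p1 \/ ~p2) — ~p2 is true.
  9. (~p3 \/ ~p4 \/ p2) — ~p3 is true.
  10. (p4 \/ ~p3) — p4 is true.
  11. (~p1 \/ p4) — p4 is true.
  12. (~p1 \/ p3 \/ ~p5) — ~p5 is true.
  13. (p6 \/ ~p5 \/ ~p1) — ~p5 is true.
  14. (p4 \/ ~p6) — p4 is true.
  15. (p6 \/ ~p1 \/ ~p4) — p6 is true.
  16. (p6 \/ ~p1 \/ p4) — p4 is true.
  17. (p1 \/ ~p5) — p1 is true.
  18. (p5 \/ p4 \/ p2) — p4 is true.
  19. (p4 \/ ~p2 \/ ~p5) — ~p5 is true.
  20. (~p4 \/ p1) — p1 is true.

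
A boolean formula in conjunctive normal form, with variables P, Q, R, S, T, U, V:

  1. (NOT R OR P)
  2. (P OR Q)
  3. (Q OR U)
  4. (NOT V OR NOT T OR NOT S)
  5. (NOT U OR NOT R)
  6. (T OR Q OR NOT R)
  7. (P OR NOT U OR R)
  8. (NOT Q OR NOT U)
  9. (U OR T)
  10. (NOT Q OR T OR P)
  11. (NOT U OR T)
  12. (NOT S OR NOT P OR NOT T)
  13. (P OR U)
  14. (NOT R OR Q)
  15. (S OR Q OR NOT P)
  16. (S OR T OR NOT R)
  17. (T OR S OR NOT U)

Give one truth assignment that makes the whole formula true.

P=True, Q=True, R=False, S=False, T=True, U=False, V=True

Branch on P: take P = True.
Set Q = True and propagate.
  then U is forced to False.
  then T is forced to True.
  then S is forced to False.
R, V are now unconstrained; take R = False, V = True.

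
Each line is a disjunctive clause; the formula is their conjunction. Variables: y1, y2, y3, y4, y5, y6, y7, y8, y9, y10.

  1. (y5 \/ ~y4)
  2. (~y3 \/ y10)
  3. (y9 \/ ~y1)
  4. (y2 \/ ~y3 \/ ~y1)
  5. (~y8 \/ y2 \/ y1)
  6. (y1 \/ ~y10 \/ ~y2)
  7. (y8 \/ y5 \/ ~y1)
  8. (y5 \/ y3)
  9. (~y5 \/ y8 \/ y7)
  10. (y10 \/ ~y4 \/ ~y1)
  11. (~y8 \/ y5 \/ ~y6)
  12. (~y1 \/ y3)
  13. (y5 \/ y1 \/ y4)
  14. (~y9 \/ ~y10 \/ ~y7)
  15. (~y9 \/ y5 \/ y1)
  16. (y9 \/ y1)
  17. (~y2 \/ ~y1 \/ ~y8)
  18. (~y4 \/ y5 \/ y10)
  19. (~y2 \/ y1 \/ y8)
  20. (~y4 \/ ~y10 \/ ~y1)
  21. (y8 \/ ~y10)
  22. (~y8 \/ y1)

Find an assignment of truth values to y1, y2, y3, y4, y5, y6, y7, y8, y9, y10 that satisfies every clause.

y1=0, y2=0, y3=0, y4=1, y5=1, y6=1, y7=1, y8=0, y9=1, y10=0

Try y1 = False.
  then y9 is forced to True.
  then y5 is forced to True.
  then y8 is forced to False.
  then y7 is forced to True.
  then y10 is forced to False.
  then y3 is forced to False.
  then y2 is forced to False.
y4, y6 are now unconstrained; take y4 = True, y6 = True.
Every clause has at least one true literal under this assignment.
Check each clause:
  1. (~y4 \/ y5) — y5 is true.
  2. (y10 \/ ~y3) — ~y3 is true.
  3. (~y1 \/ y9) — y9 is true.
  4. (~y3 \/ y2 \/ ~y1) — ~y3 is true.
  5. (y1 \/ y2 \/ ~y8) — ~y8 is true.
  6. (~y10 \/ y1 \/ ~y2) — ~y2 is true.
  7. (y8 \/ ~y1 \/ y5) — y5 is true.
  8. (y3 \/ y5) — y5 is true.
  9. (y8 \/ ~y5 \/ y7) — y7 is true.
  10. (~y4 \/ y10 \/ ~y1) — ~y1 is true.
  11. (y5 \/ ~y8 \/ ~y6) — ~y8 is true.
  12. (~y1 \/ y3) — ~y1 is true.
  13. (y4 \/ y1 \/ y5) — y4 is true.
  14. (~y9 \/ ~y7 \/ ~y10) — ~y10 is true.
  15. (y1 \/ y5 \/ ~y9) — y5 is true.
  16. (y9 \/ y1) — y9 is true.
  17. (~y2 \/ ~y1 \/ ~y8) — ~y8 is true.
  18. (~y4 \/ y5 \/ y10) — y5 is true.
  19. (y1 \/ ~y2 \/ y8) — ~y2 is true.
  20. (~y10 \/ ~y1 \/ ~y4) — ~y1 is true.
  21. (y8 \/ ~y10) — ~y10 is true.
  22. (~y8 \/ y1) — ~y8 is true.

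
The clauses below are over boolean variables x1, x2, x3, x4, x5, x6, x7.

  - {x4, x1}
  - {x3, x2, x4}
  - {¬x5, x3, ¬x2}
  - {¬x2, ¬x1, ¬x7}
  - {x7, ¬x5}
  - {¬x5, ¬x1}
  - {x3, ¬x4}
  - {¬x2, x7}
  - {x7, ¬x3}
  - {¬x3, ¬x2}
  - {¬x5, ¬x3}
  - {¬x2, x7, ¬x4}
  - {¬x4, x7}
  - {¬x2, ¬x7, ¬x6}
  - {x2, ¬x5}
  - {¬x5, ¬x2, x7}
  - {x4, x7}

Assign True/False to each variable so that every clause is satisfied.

x1=0, x2=0, x3=1, x4=1, x5=0, x6=1, x7=1

Pure literal: x5 appears only negated; assign x5 = False.
Try x1 = False.
  then x4 is forced to True.
  then x3 is forced to True.
  then x7 is forced to True.
  then x2 is forced to False.
x6 is now unconstrained; take x6 = True.
Every clause has at least one true literal under this assignment.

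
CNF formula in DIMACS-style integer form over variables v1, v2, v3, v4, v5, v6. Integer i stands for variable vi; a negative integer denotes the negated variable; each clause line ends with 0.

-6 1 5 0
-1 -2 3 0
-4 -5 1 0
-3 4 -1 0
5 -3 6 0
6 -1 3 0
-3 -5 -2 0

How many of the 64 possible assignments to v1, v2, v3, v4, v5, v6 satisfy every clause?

Split on v1, then v3.
  v1=T, v3=T: remaining (v2,v4,v5,v6) ∈ {(F,T,F,T); (F,T,T,F); (F,T,T,T); (T,T,F,T)} — 4.
  v1=T, v3=F: remaining (v2,v4,v5,v6) ∈ {(F,F,F,T); (F,F,T,T); (F,T,F,T); (F,T,T,T)} — 4.
  v1=F, v3=T: remaining (v2,v4,v5,v6) ∈ {(F,F,T,F); (F,F,T,T)} — 2.
  v1=F, v3=F: v2 free; 4 ways for (v4,v5,v6) × 2^1 = 8.
Total: 4 + 4 + 2 + 8 = 18.

18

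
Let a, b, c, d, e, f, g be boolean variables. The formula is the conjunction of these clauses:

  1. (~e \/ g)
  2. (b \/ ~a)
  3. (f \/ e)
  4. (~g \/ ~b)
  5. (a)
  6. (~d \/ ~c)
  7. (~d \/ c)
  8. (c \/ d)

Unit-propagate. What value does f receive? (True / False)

True

(a) stands alone — a = True.
(b \/ ~a): since a = True, the clause reduces to (b). b = True.
(~g \/ ~b) with b = True leaves only ~g, so g = False.
From (g \/ ~e) and g = False: e = False.
In (f \/ e), e is now false; f must hold, so f = True.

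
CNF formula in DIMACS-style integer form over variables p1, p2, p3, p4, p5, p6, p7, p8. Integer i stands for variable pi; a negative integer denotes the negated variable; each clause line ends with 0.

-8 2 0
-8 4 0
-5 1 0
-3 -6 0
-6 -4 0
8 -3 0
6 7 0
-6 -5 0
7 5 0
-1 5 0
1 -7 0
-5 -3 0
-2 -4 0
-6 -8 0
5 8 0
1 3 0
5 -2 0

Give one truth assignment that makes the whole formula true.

p1=True, p2=False, p3=False, p4=False, p5=True, p6=False, p7=True, p8=False

Check each clause:
  1. {¬p8, p2} — ¬p8 is true.
  2. {p4, ¬p8} — ¬p8 is true.
  3. {¬p5, p1} — p1 is true.
  4. {¬p6, ¬p3} — ¬p6 is true.
  5. {¬p6, ¬p4} — ¬p6 is true.
  6. {¬p3, p8} — ¬p3 is true.
  7. {p6, p7} — p7 is true.
  8. {¬p5, ¬p6} — ¬p6 is true.
  9. {p5, p7} — p5 is true.
  10. {p5, ¬p1} — p5 is true.
  11. {¬p7, p1} — p1 is true.
  12. {¬p3, ¬p5} — ¬p3 is true.
  13. {¬p4, ¬p2} — ¬p4 is true.
  14. {¬p8, ¬p6} — ¬p8 is true.
  15. {p5, p8} — p5 is true.
  16. {p3, p1} — p1 is true.
  17. {¬p2, p5} — p5 is true.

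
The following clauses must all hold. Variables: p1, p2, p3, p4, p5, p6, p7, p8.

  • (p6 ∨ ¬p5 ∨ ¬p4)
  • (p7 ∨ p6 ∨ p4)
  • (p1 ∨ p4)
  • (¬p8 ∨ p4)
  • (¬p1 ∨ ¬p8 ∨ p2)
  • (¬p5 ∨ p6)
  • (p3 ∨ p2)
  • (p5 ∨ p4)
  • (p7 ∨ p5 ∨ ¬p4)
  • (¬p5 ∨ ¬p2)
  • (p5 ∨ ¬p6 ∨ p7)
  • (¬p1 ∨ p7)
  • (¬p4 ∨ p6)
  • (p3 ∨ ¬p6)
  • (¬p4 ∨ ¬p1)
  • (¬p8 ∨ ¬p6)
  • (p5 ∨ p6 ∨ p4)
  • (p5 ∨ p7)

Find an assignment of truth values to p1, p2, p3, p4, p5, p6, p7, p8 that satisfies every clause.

p1 = T, p2 = F, p3 = T, p4 = F, p5 = T, p6 = T, p7 = T, p8 = F

p3 occurs only positively in the remaining clauses — set p3 = True.
p7 occurs only positively in the remaining clauses — set p7 = True.
Branch on p1: take p1 = True.
  then p4 is forced to False.
  then p8 is forced to False.
  then p5 is forced to True.
  then p6 is forced to True.
  then p2 is forced to False.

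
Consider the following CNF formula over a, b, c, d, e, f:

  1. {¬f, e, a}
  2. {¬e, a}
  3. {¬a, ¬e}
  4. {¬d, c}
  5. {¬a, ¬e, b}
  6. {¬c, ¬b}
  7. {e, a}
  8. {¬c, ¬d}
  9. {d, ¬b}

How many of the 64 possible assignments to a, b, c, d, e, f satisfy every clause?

4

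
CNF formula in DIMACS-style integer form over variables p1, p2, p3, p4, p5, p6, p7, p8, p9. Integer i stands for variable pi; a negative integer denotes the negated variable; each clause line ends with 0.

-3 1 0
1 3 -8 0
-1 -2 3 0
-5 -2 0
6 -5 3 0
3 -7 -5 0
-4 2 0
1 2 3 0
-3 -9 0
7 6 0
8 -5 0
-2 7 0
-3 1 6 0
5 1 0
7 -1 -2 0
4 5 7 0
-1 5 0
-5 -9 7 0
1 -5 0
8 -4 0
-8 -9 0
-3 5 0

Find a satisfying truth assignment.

p1=True, p2=False, p3=True, p4=False, p5=True, p6=True, p7=False, p8=True, p9=False

Check each clause:
  1. {p1, ¬p3} — p1 is true.
  2. {¬p8, p1, p3} — p1 is true.
  3. {p3, ¬p2, ¬p1} — p3 is true.
  4. {¬p2, ¬p5} — ¬p2 is true.
  5. {p3, ¬p5, p6} — p3 is true.
  6. {¬p5, ¬p7, p3} — ¬p7 is true.
  7. {¬p4, p2} — ¬p4 is true.
  8. {p1, p3, p2} — p1 is true.
  9. {¬p9, ¬p3} — ¬p9 is true.
  10. {p7, p6} — p6 is true.
  11. {p8, ¬p5} — p8 is true.
  12. {p7, ¬p2} — ¬p2 is true.
  13. {p6, p1, ¬p3} — p1 is true.
  14. {p1, p5} — p1 is true.
  15. {¬p2, ¬p1, p7} — ¬p2 is true.
  16. {p4, p5, p7} — p5 is true.
  17. {p5, ¬p1} — p5 is true.
  18. {p7, ¬p9, ¬p5} — ¬p9 is true.
  19. {¬p5, p1} — p1 is true.
  20. {p8, ¬p4} — p8 is true.
  21. {¬p9, ¬p8} — ¬p9 is true.
  22. {¬p3, p5} — p5 is true.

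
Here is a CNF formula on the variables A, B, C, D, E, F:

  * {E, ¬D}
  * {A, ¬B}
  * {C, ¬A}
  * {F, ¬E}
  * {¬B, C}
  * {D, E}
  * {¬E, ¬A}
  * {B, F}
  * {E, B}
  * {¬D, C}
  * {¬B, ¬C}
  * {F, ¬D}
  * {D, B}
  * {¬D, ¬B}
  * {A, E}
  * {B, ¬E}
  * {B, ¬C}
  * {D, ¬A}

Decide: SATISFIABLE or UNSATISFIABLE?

B = True:
  propagation gives A=True, C=True; an empty clause results — contradiction.
B = False:
  propagation gives F=True, E=True; an empty clause results — contradiction.
Every branch closes, so no satisfying assignment exists.

UNSATISFIABLE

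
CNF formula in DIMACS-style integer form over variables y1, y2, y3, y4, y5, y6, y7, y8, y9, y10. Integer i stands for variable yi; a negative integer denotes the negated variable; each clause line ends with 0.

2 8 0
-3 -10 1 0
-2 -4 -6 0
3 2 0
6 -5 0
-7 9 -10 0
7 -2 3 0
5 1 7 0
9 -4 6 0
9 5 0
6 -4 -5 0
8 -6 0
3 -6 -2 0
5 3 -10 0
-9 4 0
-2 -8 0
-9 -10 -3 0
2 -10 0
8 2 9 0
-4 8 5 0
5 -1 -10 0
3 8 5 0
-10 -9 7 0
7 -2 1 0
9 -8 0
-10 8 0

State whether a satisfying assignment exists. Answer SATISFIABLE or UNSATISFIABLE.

y10 occurs only negated in the remaining clauses — set y10 = False.
Branch on y1: take y1 = True.
The remaining clauses are satisfied by y2 = False, y3 = True, y4 = True, y5 = False, y6 = True, y7 = False, y8 = True, y9 = True.
So y1 = True  y2 = False  y3 = True  y4 = True  y5 = False  y6 = True  y7 = False  y8 = True  y9 = True  y10 = False is a satisfying assignment.

SATISFIABLE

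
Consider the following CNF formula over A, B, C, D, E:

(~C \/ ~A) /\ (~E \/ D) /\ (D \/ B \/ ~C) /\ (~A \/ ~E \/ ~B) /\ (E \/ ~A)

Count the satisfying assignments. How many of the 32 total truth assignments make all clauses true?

12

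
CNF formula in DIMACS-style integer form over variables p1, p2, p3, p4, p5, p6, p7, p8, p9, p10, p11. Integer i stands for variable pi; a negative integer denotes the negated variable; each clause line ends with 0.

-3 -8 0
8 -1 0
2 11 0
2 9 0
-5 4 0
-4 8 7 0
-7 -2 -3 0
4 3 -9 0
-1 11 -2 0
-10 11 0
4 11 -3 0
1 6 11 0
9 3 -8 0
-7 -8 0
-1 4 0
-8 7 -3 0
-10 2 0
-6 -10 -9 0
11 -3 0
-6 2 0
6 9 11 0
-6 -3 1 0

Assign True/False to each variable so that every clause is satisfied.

Pure literal: p5 appears only negated; assign p5 = False.
p11 occurs only positively in the remaining clauses — set p11 = True.
Branch on p1: take p1 = False.
For the remaining variables, p2 = True, p3 = False, p4 = False, p6 = True, p7 = False, p8 = False, p9 = False, p10 = True works.
Check each clause:
  1. (~p8 \/ ~p3) — ~p8 is true.
  2. (p8 \/ ~p1) — ~p1 is true.
  3. (p11 \/ p2) — p2 is true.
  4. (p9 \/ p2) — p2 is true.
  5. (~p5 \/ p4) — ~p5 is true.
  6. (p8 \/ p7 \/ ~p4) — ~p4 is true.
  7. (~p7 \/ ~p2 \/ ~p3) — ~p7 is true.
  8. (p4 \/ p3 \/ ~p9) — ~p9 is true.
  9. (~p1 \/ p11 \/ ~p2) — p11 is true.
  10. (~p10 \/ p11) — p11 is true.
  11. (p11 \/ ~p3 \/ p4) — p11 is true.
  12. (p11 \/ p6 \/ p1) — p11 is true.
  13. (~p8 \/ p3 \/ p9) — ~p8 is true.
  14. (~p8 \/ ~p7) — ~p8 is true.
  15. (p4 \/ ~p1) — ~p1 is true.
  16. (~p8 \/ ~p3 \/ p7) — ~p8 is true.
  17. (p2 \/ ~p10) — p2 is true.
  18. (~p9 \/ ~p6 \/ ~p10) — ~p9 is true.
  19. (p11 \/ ~p3) — p11 is true.
  20. (~p6 \/ p2) — p2 is true.
  21. (p9 \/ p11 \/ p6) — p11 is true.
  22. (p1 \/ ~p3 \/ ~p6) — ~p3 is true.

p1=0, p2=1, p3=0, p4=0, p5=0, p6=1, p7=0, p8=0, p9=0, p10=1, p11=1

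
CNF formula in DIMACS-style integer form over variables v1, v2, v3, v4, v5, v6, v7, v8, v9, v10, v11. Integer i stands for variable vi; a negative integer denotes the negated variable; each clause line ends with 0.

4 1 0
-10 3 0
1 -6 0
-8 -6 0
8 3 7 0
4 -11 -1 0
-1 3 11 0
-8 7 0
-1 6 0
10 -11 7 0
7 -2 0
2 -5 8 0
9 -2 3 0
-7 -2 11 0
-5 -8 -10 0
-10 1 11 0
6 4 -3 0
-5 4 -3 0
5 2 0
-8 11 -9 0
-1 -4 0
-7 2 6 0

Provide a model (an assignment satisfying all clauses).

v1=False, v2=True, v3=False, v4=True, v5=True, v6=False, v7=True, v8=True, v9=True, v10=False, v11=True

Set v1 = False and propagate.
  then v4 is forced to True.
  then v6 is forced to False.
The remaining clauses are satisfied by v2 = True, v3 = False, v5 = True, v7 = True, v8 = True, v9 = True, v10 = False, v11 = True.
Every clause has at least one true literal under this assignment.
Check each clause:
  1. (v4 \/ v1) — v4 is true.
  2. (~v10 \/ v3) — ~v10 is true.
  3. (~v6 \/ v1) — ~v6 is true.
  4. (~v6 \/ ~v8) — ~v6 is true.
  5. (v3 \/ v7 \/ v8) — v8 is true.
  6. (~v11 \/ v4 \/ ~v1) — v4 is true.
  7. (v3 \/ v11 \/ ~v1) — v11 is true.
  8. (~v8 \/ v7) — v7 is true.
  9. (~v1 \/ v6) — ~v1 is true.
  10. (~v11 \/ v7 \/ v10) — v7 is true.
  11. (~v2 \/ v7) — v7 is true.
  12. (v8 \/ ~v5 \/ v2) — v8 is true.
  13. (v9 \/ ~v2 \/ v3) — v9 is true.
  14. (~v2 \/ v11 \/ ~v7) — v11 is true.
  15. (~v5 \/ ~v10 \/ ~v8) — ~v10 is true.
  16. (v1 \/ v11 \/ ~v10) — v11 is true.
  17. (v6 \/ ~v3 \/ v4) — v4 is true.
  18. (v4 \/ ~v5 \/ ~v3) — v4 is true.
  19. (v5 \/ v2) — v2 is true.
  20. (v11 \/ ~v9 \/ ~v8) — v11 is true.
  21. (~v1 \/ ~v4) — ~v1 is true.
  22. (v2 \/ ~v7 \/ v6) — v2 is true.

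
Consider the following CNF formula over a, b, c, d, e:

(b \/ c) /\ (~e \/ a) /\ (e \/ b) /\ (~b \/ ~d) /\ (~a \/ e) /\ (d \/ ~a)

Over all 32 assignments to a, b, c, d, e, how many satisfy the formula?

Satisfying assignments:
  a=0 b=1 c=0 d=0 e=0
  a=0 b=1 c=1 d=0 e=0
  a=1 b=0 c=1 d=1 e=1
That's 3 in total.

3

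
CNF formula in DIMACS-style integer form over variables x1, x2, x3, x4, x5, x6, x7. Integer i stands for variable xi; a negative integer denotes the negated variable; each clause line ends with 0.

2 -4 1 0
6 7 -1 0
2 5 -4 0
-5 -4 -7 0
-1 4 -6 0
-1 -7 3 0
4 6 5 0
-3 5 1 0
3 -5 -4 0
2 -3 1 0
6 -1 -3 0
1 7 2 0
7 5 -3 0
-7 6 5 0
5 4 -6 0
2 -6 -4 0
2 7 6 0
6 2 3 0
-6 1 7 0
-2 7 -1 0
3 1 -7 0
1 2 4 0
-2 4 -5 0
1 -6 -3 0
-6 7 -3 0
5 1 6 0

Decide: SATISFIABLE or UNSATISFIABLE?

Branch on x1: take x1 = True.
The remaining clauses are satisfied by x2 = True, x3 = True, x4 = True, x5 = False, x6 = True, x7 = True.
Every clause has at least one true literal under this assignment.
So x1=True, x2=True, x3=True, x4=True, x5=False, x6=True, x7=True is a satisfying assignment.

SATISFIABLE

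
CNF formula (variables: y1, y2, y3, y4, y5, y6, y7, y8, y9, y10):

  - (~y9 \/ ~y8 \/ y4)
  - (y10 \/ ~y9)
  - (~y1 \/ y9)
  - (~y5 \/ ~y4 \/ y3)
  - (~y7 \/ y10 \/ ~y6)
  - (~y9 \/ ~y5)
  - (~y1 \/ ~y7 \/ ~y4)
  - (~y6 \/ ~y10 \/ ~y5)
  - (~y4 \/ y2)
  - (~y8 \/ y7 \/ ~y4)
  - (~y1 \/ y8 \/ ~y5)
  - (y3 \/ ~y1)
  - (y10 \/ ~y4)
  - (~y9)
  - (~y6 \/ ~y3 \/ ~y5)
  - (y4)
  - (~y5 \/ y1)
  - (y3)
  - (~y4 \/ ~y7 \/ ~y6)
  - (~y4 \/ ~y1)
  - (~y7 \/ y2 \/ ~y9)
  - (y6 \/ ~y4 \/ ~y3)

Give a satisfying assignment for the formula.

y1 = 0  y2 = 1  y3 = 1  y4 = 1  y5 = 0  y6 = 1  y7 = 0  y8 = 0  y9 = 0  y10 = 1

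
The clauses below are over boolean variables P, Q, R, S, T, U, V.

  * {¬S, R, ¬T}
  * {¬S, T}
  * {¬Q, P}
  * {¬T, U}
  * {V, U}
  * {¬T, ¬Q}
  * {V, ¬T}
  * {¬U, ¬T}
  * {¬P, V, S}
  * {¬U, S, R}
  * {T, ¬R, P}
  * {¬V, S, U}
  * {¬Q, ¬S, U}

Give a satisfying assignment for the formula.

P = True, Q = False, R = True, S = False, T = False, U = True, V = True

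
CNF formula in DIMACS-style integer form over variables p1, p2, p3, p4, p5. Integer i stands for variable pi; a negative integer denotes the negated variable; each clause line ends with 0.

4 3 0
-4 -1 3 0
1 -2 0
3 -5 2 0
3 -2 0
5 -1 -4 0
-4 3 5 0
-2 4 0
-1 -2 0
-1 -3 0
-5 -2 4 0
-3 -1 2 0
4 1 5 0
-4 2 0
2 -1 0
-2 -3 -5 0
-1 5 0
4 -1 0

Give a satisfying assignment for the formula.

p1=F, p2=F, p3=T, p4=F, p5=T

Check each clause:
  1. (p4 ∨ p3) — p3 is true.
  2. (¬p1 ∨ ¬p4 ∨ p3) — p3 is true.
  3. (p1 ∨ ¬p2) — ¬p2 is true.
  4. (p2 ∨ p3 ∨ ¬p5) — p3 is true.
  5. (¬p2 ∨ p3) — p3 is true.
  6. (p5 ∨ ¬p1 ∨ ¬p4) — ¬p4 is true.
  7. (¬p4 ∨ p5 ∨ p3) — p3 is true.
  8. (p4 ∨ ¬p2) — ¬p2 is true.
  9. (¬p1 ∨ ¬p2) — ¬p1 is true.
  10. (¬p1 ∨ ¬p3) — ¬p1 is true.
  11. (p4 ∨ ¬p2 ∨ ¬p5) — ¬p2 is true.
  12. (p2 ∨ ¬p3 ∨ ¬p1) — ¬p1 is true.
  13. (p1 ∨ p5 ∨ p4) — p5 is true.
  14. (p2 ∨ ¬p4) — ¬p4 is true.
  15. (¬p1 ∨ p2) — ¬p1 is true.
  16. (¬p2 ∨ ¬p3 ∨ ¬p5) — ¬p2 is true.
  17. (p5 ∨ ¬p1) — p5 is true.
  18. (¬p1 ∨ p4) — ¬p1 is true.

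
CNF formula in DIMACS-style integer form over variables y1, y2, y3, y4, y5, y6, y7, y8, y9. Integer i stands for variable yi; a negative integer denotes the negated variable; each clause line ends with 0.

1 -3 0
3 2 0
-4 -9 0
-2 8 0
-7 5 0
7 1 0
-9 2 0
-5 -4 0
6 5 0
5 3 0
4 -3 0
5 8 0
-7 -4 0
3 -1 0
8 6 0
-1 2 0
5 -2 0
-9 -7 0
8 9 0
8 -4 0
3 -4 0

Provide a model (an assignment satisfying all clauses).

y1 = False  y2 = True  y3 = False  y4 = False  y5 = True  y6 = False  y7 = True  y8 = True  y9 = False

y8 occurs only positively in the remaining clauses — set y8 = True.
Try y1 = False.
  then y3 is forced to False.
  then y2 is forced to True.
  then y7 is forced to True.
  then y5 is forced to True.
  then y4 is forced to False.
  then y9 is forced to False.
y6 is now unconstrained; take y6 = False.
Check each clause:
  1. {¬y3, y1} — ¬y3 is true.
  2. {y2, y3} — y2 is true.
  3. {¬y4, ¬y9} — ¬y4 is true.
  4. {¬y2, y8} — y8 is true.
  5. {¬y7, y5} — y5 is true.
  6. {y7, y1} — y7 is true.
  7. {¬y9, y2} — y2 is true.
  8. {¬y5, ¬y4} — ¬y4 is true.
  9. {y6, y5} — y5 is true.
  10. {y3, y5} — y5 is true.
  11. {y4, ¬y3} — ¬y3 is true.
  12. {y8, y5} — y8 is true.
  13. {¬y4, ¬y7} — ¬y4 is true.
  14. {¬y1, y3} — ¬y1 is true.
  15. {y8, y6} — y8 is true.
  16. {y2, ¬y1} — y2 is true.
  17. {¬y2, y5} — y5 is true.
  18. {¬y9, ¬y7} — ¬y9 is true.
  19. {y9, y8} — y8 is true.
  20. {y8, ¬y4} — y8 is true.
  21. {y3, ¬y4} — ¬y4 is true.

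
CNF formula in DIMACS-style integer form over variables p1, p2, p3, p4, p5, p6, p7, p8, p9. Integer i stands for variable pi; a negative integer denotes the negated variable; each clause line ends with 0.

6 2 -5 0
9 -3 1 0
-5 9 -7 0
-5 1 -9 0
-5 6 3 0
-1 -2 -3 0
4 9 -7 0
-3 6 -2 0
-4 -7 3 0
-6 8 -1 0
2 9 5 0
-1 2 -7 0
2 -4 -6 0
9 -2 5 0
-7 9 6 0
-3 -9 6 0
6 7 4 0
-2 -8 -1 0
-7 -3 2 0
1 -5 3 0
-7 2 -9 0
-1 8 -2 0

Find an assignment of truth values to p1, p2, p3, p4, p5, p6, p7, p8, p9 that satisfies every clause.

p1=False, p2=True, p3=True, p4=True, p5=False, p6=True, p7=False, p8=False, p9=True

Set p1 = False and propagate.
Set p2 = True and propagate.
For the remaining variables, p3 = True, p4 = True, p5 = False, p6 = True, p7 = False, p8 = False, p9 = True works.
Every clause has at least one true literal under this assignment.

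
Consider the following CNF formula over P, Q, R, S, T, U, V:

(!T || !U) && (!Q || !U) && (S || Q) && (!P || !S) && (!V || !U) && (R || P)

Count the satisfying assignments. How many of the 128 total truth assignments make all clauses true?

21

Split on U, then P.
  U=1, P=1: a clause becomes empty — 0.
  U=1, P=0: remaining (Q,R,S,T,V) ∈ {(0,1,1,0,0)} — 1.
  U=0, P=1: forces Q=1; S=0; R, T, V free → 2^3 = 8.
  U=0, P=0: T, V free; 3 ways for (Q,R,S) × 2^2 = 12.
Total: 0 + 1 + 8 + 12 = 21.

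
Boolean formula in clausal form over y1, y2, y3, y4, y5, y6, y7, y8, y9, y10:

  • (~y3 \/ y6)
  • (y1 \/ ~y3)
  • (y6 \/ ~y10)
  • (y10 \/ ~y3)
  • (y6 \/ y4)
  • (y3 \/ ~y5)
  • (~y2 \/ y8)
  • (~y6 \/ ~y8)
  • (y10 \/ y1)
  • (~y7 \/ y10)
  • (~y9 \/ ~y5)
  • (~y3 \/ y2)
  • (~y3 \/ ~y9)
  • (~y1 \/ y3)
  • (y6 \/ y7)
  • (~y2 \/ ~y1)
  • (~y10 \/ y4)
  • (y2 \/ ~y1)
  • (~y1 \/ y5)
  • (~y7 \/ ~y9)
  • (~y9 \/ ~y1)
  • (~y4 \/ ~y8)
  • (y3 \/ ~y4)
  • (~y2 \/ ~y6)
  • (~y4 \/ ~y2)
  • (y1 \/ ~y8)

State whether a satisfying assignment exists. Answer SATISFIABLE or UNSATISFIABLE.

UNSATISFIABLE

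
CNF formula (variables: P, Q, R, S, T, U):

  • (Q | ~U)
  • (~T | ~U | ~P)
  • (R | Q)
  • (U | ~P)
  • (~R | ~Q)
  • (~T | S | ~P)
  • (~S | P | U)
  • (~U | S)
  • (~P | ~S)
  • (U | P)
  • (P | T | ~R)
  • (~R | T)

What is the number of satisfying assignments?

2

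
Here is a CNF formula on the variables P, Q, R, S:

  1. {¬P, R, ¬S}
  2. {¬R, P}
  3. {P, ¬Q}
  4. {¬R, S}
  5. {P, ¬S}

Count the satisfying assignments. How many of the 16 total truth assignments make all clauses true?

5

Satisfying assignments:
  P=F Q=F R=F S=F
  P=T Q=F R=F S=F
  P=T Q=F R=T S=T
  P=T Q=T R=F S=F
  P=T Q=T R=T S=T
Count: 5.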